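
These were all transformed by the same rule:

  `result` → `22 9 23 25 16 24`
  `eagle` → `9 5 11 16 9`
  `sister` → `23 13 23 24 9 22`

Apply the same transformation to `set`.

23 9 24

r is letter #18 and maps to 22: an offset of 4. The number is (letter's place in the alphabet, a=1) + 4.
Applying it to set: s=19→23, e=5→9, t=20→24.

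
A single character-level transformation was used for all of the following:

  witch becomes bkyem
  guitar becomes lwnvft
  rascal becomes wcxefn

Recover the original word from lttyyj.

Shifts by position in witch: pos 0: w→b (+5), pos 1: i→k (+2), pos 2: t→y (+5), pos 3: c→e (+2) — repeating every 2. The shifts repeat in a cycle of length 2: positions 0,1,… shift by +5, +2, then the pattern repeats.
Reversing it on lttyyj: l−5=g, t−2=r, t−5=o, y−2=w, y−5=t, j−2=h.

growth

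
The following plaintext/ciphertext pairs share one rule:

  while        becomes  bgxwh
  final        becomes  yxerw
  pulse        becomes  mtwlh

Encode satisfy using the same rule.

lrcxlyj

w(22)→b(1) and h(7)→g(6) fit y≡17x+17 (mod 26); the inverse of 17 mod 26 is 23. Each letter's alphabet position (a=0..z=25) is mapped through 17·x+17 mod 26 — an affine cipher.
For satisfy: s(18)→17·18+17≡11=l; a(0)→17·0+17≡17=r; t(19)→17·19+17≡2=c; i(8)→17·8+17≡23=x; s(18)→17·18+17≡11=l; f(5)→17·5+17≡24=y; y(24)→17·24+17≡9=j (all mod 26).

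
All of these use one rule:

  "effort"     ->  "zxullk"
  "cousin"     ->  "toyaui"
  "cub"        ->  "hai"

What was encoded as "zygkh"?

The output letters match the input read backwards, each shifted +6: effort reversed is troffe. The word is reversed, then every letter is shifted forward by 6.
Undoing it on zygkh: shift back: z−6=t, y−6=s, g−6=a, k−6=e, h−6=b → tsaeb; then reverse → beast.

beast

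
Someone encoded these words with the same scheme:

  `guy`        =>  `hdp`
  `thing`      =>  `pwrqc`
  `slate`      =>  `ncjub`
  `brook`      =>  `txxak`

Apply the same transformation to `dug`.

The output letters match the input read backwards, each shifted +9: guy reversed is yug. Read the word backwards and shift each letter +9.
Applying it to dug: reverse → gud; then shift: g+9=p, u+9=d, d+9=m.

pdm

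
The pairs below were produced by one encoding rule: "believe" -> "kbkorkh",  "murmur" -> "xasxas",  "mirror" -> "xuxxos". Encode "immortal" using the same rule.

The output letters match the input read backwards, each shifted +6: believe reversed is eveileb. The word is reversed, then every letter is shifted forward by 6.
For immortal: reverse → latrommi; then shift: l+6=r, a+6=g, t+6=z, r+6=x, o+6=u, m+6=s, m+6=s, i+6=o.

rgzxusso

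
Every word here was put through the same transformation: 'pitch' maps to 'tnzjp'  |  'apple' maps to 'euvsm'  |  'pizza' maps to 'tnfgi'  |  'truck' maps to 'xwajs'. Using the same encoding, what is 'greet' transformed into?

In pitch: p→t is +4, i→n is +5, t→z is +6, c→j is +7 — the shift increases by 1 each position. Letter i (0-indexed) is shifted by i+4, so successive shifts are 4, 5, 6, ….
For greet: g+4=k, r+5=w, e+6=k, e+7=l, t+8=b.

kwklb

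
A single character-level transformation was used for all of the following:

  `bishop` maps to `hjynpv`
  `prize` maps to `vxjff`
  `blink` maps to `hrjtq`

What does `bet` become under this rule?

Vowels shift forward by 1 and consonants shift forward by 6.
For bet: b(cons)+6=h, e(vowel)+1=f, t(cons)+6=z.

hfz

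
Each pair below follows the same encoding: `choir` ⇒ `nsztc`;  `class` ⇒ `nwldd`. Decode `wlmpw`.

label

Compare letters: c→n is +11, h→s is +11, o→z is +11 — a constant shift. Every letter moves 11 places later in the alphabet, wrapping around z→a.
Decoding wlmpw: w−11=l, l−11=a, m−11=b, p−11=e, w−11=l.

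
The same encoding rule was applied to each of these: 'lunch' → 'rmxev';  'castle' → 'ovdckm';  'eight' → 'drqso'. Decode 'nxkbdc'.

The output letters match the input read backwards, each shifted +10: lunch reversed is hcnul. The word is reversed, then every letter is shifted forward by 10.
Undoing it on nxkbdc: shift back: n−10=d, x−10=n, k−10=a, b−10=r, d−10=t, c−10=s → dnarts; then reverse → strand.

strand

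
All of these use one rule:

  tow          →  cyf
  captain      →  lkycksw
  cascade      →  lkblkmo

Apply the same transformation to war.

Two shifts are in play — +10 for a/e/i/o/u, +9 for every other letter.
For war: w(cons)+9=f, a(vowel)+10=k, r(cons)+9=a.

fka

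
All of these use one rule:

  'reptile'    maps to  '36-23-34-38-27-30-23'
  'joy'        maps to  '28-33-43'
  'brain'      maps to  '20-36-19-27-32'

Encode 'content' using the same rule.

21-33-32-38-23-32-38

r is letter #18 and maps to 36: an offset of 18. The number is (letter's place in the alphabet, a=1) + 18.
On content: c=3→21, o=15→33, n=14→32, t=20→38, e=5→23, n=14→32, t=20→38.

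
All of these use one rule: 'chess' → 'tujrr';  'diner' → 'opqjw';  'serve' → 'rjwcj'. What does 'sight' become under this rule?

c(2)→t(19) and h(7)→u(20) fit y≡21x+3 (mod 26); the inverse of 21 mod 26 is 5. Each letter's alphabet position (a=0..z=25) is mapped through 21·x+3 mod 26 — an affine cipher.
Applying it to sight: s(18)→21·18+3≡17=r; i(8)→21·8+3≡15=p; g(6)→21·6+3≡25=z; h(7)→21·7+3≡20=u; t(19)→21·19+3≡12=m (all mod 26).

rpzum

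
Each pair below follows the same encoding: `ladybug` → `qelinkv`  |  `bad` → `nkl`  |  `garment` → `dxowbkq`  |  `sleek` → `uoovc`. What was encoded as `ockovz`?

please

The output letters match the input read backwards, each shifted +10: ladybug reversed is gubydal. Two steps: reverse the string, then apply a Caesar shift of +10.
Undoing it on ockovz: shift back: o−10=e, c−10=s, k−10=a, o−10=e, v−10=l, z−10=p → esaelp; then reverse → please.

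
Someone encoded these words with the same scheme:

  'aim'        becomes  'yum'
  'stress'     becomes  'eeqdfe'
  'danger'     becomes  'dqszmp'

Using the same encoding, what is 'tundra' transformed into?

mdpzgf

The output letters match the input read backwards, each shifted +12: aim reversed is mia. Two steps: reverse the string, then apply a Caesar shift of +12.
For tundra: reverse → ardnut; then shift: a+12=m, r+12=d, d+12=p, n+12=z, u+12=g, t+12=f.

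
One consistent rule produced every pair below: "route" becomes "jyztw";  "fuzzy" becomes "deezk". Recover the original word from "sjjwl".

green

The output letters match the input read backwards, each shifted +5: route reversed is etuor. The word is reversed, then every letter is shifted forward by 5.
Decoding sjjwl: shift back: s−5=n, j−5=e, j−5=e, w−5=r, l−5=g → neerg; then reverse → green.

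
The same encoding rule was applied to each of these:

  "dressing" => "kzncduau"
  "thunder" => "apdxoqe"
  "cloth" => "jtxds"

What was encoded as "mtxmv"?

flock

In dressing: d→k is +7, r→z is +8, e→n is +9, s→c is +10 — the shift increases by 1 each position. Each letter shifts forward by (position + 7), i.e. 7, 8, 9, … — the shift grows by one for each successive letter.
Decoding mtxmv: m−7=f, t−8=l, x−9=o, m−10=c, v−11=k.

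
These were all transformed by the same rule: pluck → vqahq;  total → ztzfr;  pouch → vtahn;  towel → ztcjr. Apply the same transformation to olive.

uqoak

Shifts by position in pluck: pos 0: p→v (+6), pos 1: l→q (+5), pos 2: u→a (+6), pos 3: c→h (+5) — repeating every 2. It's a Vigenère-style cipher with numeric key [6,5]: position i shifts by key[i mod 2].
Applying it to olive: o+6=u, l+5=q, i+6=o, v+5=a, e+6=k.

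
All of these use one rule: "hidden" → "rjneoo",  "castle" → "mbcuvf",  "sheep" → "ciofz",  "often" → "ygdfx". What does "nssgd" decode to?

The shifts repeat in a cycle of length 2: positions 0,1,… shift by +10, +1, then the pattern repeats.
Undoing it on nssgd: n−10=d, s−1=r, s−10=i, g−1=f, d−10=t.

drift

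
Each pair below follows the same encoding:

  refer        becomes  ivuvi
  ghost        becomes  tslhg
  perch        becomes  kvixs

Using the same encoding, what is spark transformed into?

hkzip

Each pair mirrors across the alphabet (r↔i, e↔v, f↔u): positions sum to 25. Letters are reflected about the middle of the alphabet (position → 25−position): Atbash.
On spark: s↔h, p↔k, a↔z, r↔i, k↔p.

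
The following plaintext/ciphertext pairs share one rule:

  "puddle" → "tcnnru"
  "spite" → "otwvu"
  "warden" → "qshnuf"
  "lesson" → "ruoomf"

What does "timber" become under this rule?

vwyzuh

p(15)→t(19) and u(20)→c(2) fit y≡7x+18 (mod 26); the inverse of 7 mod 26 is 15. Treating letters as 0–25, the rule is x ↦ 7x + 18 (mod 26).
On timber: t(19)→7·19+18≡21=v; i(8)→7·8+18≡22=w; m(12)→7·12+18≡24=y; b(1)→7·1+18≡25=z; e(4)→7·4+18≡20=u; r(17)→7·17+18≡7=h (all mod 26).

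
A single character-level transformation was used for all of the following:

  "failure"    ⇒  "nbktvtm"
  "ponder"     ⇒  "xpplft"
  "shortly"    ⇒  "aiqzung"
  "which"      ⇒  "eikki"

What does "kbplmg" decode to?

The shifts repeat in a cycle of length 3: positions 0,1,… shift by +8, +1, +2, then the pattern repeats.
Reversing it on kbplmg: k−8=c, b−1=a, p−2=n, l−8=d, m−1=l, g−2=e.

candle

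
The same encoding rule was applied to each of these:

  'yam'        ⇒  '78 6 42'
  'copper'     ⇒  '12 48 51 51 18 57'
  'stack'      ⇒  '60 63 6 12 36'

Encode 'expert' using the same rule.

18 75 51 18 57 63

y(#25)→78 and a(#1)→6: differences scale by 3, so n = 3·pos + 3. Each letter becomes 3×(its alphabet position, a=1..z=26) + 3.
For expert: e=5→18, x=24→75, p=16→51, e=5→18, r=18→57, t=20→63.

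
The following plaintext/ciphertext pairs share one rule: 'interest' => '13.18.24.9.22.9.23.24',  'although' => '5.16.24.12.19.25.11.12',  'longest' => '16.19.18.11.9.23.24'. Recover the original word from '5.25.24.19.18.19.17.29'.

i is letter #9 and maps to 13: an offset of 4. Letters become their 1-based position plus 4 (so a→5, b→6, …).
Undoing it on 5.25.24.19.18.19.17.29: 5→(5−4)÷1=1=a, 25→(25−4)÷1=21=u, 24→(24−4)÷1=20=t, 19→(19−4)÷1=15=o, 18→(18−4)÷1=14=n, 19→(19−4)÷1=15=o, 17→(17−4)÷1=13=m, 29→(29−4)÷1=25=y.

autonomy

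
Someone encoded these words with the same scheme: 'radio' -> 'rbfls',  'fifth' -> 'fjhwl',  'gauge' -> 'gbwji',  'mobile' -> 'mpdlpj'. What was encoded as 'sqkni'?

spike

Letter i (0-indexed) is shifted by i+0, so successive shifts are 0, 1, 2, ….
Decoding sqkni: s−0=s, q−1=p, k−2=i, n−3=k, i−4=e.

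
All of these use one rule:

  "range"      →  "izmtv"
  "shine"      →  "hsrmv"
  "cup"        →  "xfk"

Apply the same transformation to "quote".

jflgv

Each pair mirrors across the alphabet (r↔i, a↔z, n↔m): positions sum to 25. Each letter is replaced by its mirror in the alphabet: a↔z, b↔y, c↔x, and so on (the Atbash cipher).
On quote: q↔j, u↔f, o↔l, t↔g, e↔v.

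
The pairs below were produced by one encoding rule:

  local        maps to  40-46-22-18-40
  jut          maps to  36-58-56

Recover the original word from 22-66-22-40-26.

With a=1..z=26, the number is 2·pos + 16.
Undoing it on 22-66-22-40-26: 22→(22−16)÷2=3=c, 66→(66−16)÷2=25=y, 22→(22−16)÷2=3=c, 40→(40−16)÷2=12=l, 26→(26−16)÷2=5=e.

cycle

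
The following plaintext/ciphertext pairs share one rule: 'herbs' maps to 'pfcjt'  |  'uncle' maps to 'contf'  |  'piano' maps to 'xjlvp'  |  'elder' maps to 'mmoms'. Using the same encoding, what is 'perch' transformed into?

xfcki

Shifts by position in herbs: pos 0: h→p (+8), pos 1: e→f (+1), pos 2: r→c (+11), pos 3: b→j (+8), pos 4: s→t (+1) — repeating every 3. The shifts repeat in a cycle of length 3: positions 0,1,… shift by +8, +1, +11, then the pattern repeats.
For perch: p+8=x, e+1=f, r+11=c, c+8=k, h+1=i.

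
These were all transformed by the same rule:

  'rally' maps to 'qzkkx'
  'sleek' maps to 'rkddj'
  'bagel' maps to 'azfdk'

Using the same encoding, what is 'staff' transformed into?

rszee

Compare letters: r→q is +25, a→z is +25, l→k is +25 — a constant shift. Each letter is shifted forward by 25 in the alphabet (a Caesar shift of +25).
On staff: s+25=r, t+25=s, a+25=z, f+25=e, f+25=e.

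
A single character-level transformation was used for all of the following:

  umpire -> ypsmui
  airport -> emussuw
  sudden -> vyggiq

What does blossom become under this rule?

eosvvsp

The shift depends on letter class: consonant m→p is +3, but vowel u→y is +4. The rule splits by letter class: vowels +4, consonants +3.
On blossom: b(cons)+3=e, l(cons)+3=o, o(vowel)+4=s, s(cons)+3=v, s(cons)+3=v, o(vowel)+4=s, m(cons)+3=p.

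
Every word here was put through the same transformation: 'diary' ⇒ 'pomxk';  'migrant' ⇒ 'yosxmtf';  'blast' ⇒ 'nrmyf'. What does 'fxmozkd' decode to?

Shifts by position in diary: pos 0: d→p (+12), pos 1: i→o (+6), pos 2: a→m (+12), pos 3: r→x (+6) — repeating every 2. The shifts repeat in a cycle of length 2: positions 0,1,… shift by +12, +6, then the pattern repeats.
Decoding fxmozkd: f−12=t, x−6=r, m−12=a, o−6=i, z−12=n, k−6=e, d−12=r.

trainer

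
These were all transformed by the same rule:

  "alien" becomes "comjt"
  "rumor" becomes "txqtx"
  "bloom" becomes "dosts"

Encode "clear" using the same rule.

eoifx

The shift increases by 1 at each position, starting from +2: 2, 3, 4, ….
Applying it to clear: c+2=e, l+3=o, e+4=i, a+5=f, r+6=x.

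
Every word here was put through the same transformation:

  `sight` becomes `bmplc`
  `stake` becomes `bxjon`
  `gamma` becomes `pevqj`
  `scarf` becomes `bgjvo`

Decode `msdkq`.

Shifts by position in sight: pos 0: s→b (+9), pos 1: i→m (+4), pos 2: g→p (+9), pos 3: h→l (+4) — repeating every 2. The shifts repeat in a cycle of length 2: positions 0,1,… shift by +9, +4, then the pattern repeats.
Reversing it on msdkq: m−9=d, s−4=o, d−9=u, k−4=g, q−9=h.

dough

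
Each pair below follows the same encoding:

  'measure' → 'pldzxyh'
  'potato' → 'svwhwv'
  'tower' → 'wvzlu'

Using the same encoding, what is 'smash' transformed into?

vtdzk

A repeating key of period 2 is used — shifts +3, +7 over and over.
On smash: s+3=v, m+7=t, a+3=d, s+7=z, h+3=k.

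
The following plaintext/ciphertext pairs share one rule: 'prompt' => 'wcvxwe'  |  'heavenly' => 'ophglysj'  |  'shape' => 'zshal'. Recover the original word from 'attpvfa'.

timeout

Shifts by position in prompt: pos 0: p→w (+7), pos 1: r→c (+11), pos 2: o→v (+7), pos 3: m→x (+11) — repeating every 2. It's a Vigenère-style cipher with numeric key [7,11]: position i shifts by key[i mod 2].
Decoding attpvfa: a−7=t, t−11=i, t−7=m, p−11=e, v−7=o, f−11=u, a−7=t.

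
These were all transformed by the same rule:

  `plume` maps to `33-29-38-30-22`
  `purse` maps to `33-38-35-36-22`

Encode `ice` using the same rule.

p is letter #16 and maps to 33: an offset of 17. Letters become their 1-based position plus 17 (so a→18, b→19, …).
Applying it to ice: i=9→26, c=3→20, e=5→22.

26-20-22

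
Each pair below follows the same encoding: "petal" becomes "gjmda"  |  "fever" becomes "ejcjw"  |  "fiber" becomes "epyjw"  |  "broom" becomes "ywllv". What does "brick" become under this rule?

This is an affine cipher: with a=0,…,z=25, each position x becomes (21x+3) mod 26.
Applying it to brick: b(1)→21·1+3≡24=y; r(17)→21·17+3≡22=w; i(8)→21·8+3≡15=p; c(2)→21·2+3≡19=t; k(10)→21·10+3≡5=f (all mod 26).

ywptf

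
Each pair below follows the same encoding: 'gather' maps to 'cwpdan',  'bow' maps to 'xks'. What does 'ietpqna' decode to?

mixture

Compare letters: g→c is +22, a→w is +22, t→p is +22 — a constant shift. Every letter moves 22 places later in the alphabet, wrapping around z→a.
Decoding ietpqna: i−22=m, e−22=i, t−22=x, p−22=t, q−22=u, n−22=r, a−22=e.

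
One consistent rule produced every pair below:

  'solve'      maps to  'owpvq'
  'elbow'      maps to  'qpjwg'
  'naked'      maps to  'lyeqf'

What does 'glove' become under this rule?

Each letter's alphabet position (a=0..z=25) is mapped through 11·x+24 mod 26 — an affine cipher.
For glove: g(6)→11·6+24≡12=m; l(11)→11·11+24≡15=p; o(14)→11·14+24≡22=w; v(21)→11·21+24≡21=v; e(4)→11·4+24≡16=q (all mod 26).

mpwvq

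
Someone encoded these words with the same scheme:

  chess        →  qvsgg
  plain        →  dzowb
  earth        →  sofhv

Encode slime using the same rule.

Compare letters: c→q is +14, h→v is +14, e→s is +14 — a constant shift. This is a Caesar cipher with shift 14.
Applying it to slime: s+14=g, l+14=z, i+14=w, m+14=a, e+14=s.

gzwas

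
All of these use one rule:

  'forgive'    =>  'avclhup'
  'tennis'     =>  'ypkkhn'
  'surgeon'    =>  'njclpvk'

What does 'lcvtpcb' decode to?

f(5)→a(0) and o(14)→v(21) fit y≡11x+23 (mod 26); the inverse of 11 mod 26 is 19. Treating letters as 0–25, the rule is x ↦ 11x + 23 (mod 26).
Decoding lcvtpcb: l(11)→19·(11−23)≡6=g; c(2)→19·(2−23)≡17=r; v(21)→19·(21−23)≡14=o; t(19)→19·(19−23)≡2=c; p(15)→19·(15−23)≡4=e; c(2)→19·(2−23)≡17=r; b(1)→19·(1−23)≡24=y (all mod 26).

grocery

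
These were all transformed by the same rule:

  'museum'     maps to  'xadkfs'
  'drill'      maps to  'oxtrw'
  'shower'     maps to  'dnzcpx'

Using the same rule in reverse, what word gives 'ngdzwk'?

castle

Shifts by position in museum: pos 0: m→x (+11), pos 1: u→a (+6), pos 2: s→d (+11), pos 3: e→k (+6) — repeating every 2. The shifts repeat in a cycle of length 2: positions 0,1,… shift by +11, +6, then the pattern repeats.
Undoing it on ngdzwk: n−11=c, g−6=a, d−11=s, z−6=t, w−11=l, k−6=e.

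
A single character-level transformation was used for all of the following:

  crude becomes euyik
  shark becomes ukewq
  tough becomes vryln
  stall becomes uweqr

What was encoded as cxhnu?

Each letter shifts forward by (position + 2), i.e. 2, 3, 4, … — the shift grows by one for each successive letter.
Undoing it on cxhnu: c−2=a, x−3=u, h−4=d, n−5=i, u−6=o.

audio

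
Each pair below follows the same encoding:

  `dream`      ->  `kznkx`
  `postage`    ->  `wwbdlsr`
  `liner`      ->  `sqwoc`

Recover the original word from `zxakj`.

In dream: d→k is +7, r→z is +8, e→n is +9, a→k is +10 — the shift increases by 1 each position. Letter i (0-indexed) is shifted by i+7, so successive shifts are 7, 8, 9, ….
Decoding zxakj: z−7=s, x−8=p, a−9=r, k−10=a, j−11=y.

spray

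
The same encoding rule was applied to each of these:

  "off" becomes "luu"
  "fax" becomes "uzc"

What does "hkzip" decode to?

Each pair mirrors across the alphabet (o↔l, f↔u, f↔u): positions sum to 25. This is the alphabet-reversal cipher (Atbash): a becomes z, b becomes y, etc.
Reversing it on hkzip: h↔s, k↔p, z↔a, i↔r, p↔k.

spark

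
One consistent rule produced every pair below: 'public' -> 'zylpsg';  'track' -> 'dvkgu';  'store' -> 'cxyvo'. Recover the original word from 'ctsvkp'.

spiral

The shifts repeat in a cycle of length 2: positions 0,1,… shift by +10, +4, then the pattern repeats.
Reversing it on ctsvkp: c−10=s, t−4=p, s−10=i, v−4=r, k−10=a, p−4=l.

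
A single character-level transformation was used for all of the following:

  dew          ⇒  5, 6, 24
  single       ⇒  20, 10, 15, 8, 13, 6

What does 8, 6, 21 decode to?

d is letter #4 and maps to 5: an offset of 1. Each letter is replaced by its alphabet position (a=1..z=26) + 1.
Reversing it on 8, 6, 21: 8→(8−1)÷1=7=g, 6→(6−1)÷1=5=e, 21→(21−1)÷1=20=t.

get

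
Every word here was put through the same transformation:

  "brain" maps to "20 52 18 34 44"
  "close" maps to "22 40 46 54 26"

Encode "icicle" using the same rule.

34 22 34 22 40 26

b(#2)→20 and r(#18)→52: differences scale by 2, so n = 2·pos + 16. With a=1..z=26, the number is 2·pos + 16.
Applying it to icicle: i=9→34, c=3→22, i=9→34, c=3→22, l=12→40, e=5→26.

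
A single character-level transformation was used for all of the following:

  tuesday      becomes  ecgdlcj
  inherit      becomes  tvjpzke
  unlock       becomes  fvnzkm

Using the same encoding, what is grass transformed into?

Shifts by position in tuesday: pos 0: t→e (+11), pos 1: u→c (+8), pos 2: e→g (+2), pos 3: s→d (+11), pos 4: d→l (+8), pos 5: a→c (+2) — repeating every 3. The shifts repeat in a cycle of length 3: positions 0,1,… shift by +11, +8, +2, then the pattern repeats.
On grass: g+11=r, r+8=z, a+2=c, s+11=d, s+8=a.

rzcda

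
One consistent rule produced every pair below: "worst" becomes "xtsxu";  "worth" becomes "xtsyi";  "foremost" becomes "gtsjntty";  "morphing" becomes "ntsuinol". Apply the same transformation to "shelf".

tmfqg

Shifts by position in worst: pos 0: w→x (+1), pos 1: o→t (+5), pos 2: r→s (+1), pos 3: s→x (+5) — repeating every 2. A repeating key of period 2 is used — shifts +1, +5 over and over.
Applying it to shelf: s+1=t, h+5=m, e+1=f, l+5=q, f+1=g.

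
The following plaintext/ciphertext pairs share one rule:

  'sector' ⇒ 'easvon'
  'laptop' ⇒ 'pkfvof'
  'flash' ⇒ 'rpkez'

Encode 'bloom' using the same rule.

s(18)→e(4) and e(4)→a(0) fit y≡17x+10 (mod 26); the inverse of 17 mod 26 is 23. This is an affine cipher: with a=0,…,z=25, each position x becomes (17x+10) mod 26.
On bloom: b(1)→17·1+10≡1=b; l(11)→17·11+10≡15=p; o(14)→17·14+10≡14=o; o(14)→17·14+10≡14=o; m(12)→17·12+10≡6=g (all mod 26).

bpoog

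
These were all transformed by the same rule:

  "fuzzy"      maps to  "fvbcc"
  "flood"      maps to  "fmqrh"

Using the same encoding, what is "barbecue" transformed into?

In fuzzy: f→f is +0, u→v is +1, z→b is +2, z→c is +3 — the shift increases by 1 each position. The shift increases by 1 at each position, starting from +0: 0, 1, 2, ….
On barbecue: b+0=b, a+1=b, r+2=t, b+3=e, e+4=i, c+5=h, u+6=a, e+7=l.

bbteihal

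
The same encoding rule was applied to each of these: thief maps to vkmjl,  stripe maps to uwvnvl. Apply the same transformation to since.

ulrhk

In thief: t→v is +2, h→k is +3, i→m is +4, e→j is +5 — the shift increases by 1 each position. Letter i (0-indexed) is shifted by i+2, so successive shifts are 2, 3, 4, ….
Applying it to since: s+2=u, i+3=l, n+4=r, c+5=h, e+6=k.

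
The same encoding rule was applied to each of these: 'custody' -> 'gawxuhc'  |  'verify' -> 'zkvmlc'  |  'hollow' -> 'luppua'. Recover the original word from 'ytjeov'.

A repeating key of period 3 is used — shifts +4, +6, +4 over and over.
Undoing it on ytjeov: y−4=u, t−6=n, j−4=f, e−4=a, o−6=i, v−4=r.

unfair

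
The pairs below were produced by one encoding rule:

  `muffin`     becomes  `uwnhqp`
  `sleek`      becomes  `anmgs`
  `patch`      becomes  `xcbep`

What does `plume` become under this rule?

xncom

Shifts by position in muffin: pos 0: m→u (+8), pos 1: u→w (+2), pos 2: f→n (+8), pos 3: f→h (+2) — repeating every 2. A repeating key of period 2 is used — shifts +8, +2 over and over.
For plume: p+8=x, l+2=n, u+8=c, m+2=o, e+8=m.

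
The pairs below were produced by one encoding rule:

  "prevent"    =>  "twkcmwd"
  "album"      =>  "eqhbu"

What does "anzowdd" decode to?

without

In prevent: p→t is +4, r→w is +5, e→k is +6, v→c is +7 — the shift increases by 1 each position. Each letter shifts forward by (position + 4), i.e. 4, 5, 6, … — the shift grows by one for each successive letter.
Decoding anzowdd: a−4=w, n−5=i, z−6=t, o−7=h, w−8=o, d−9=u, d−10=t.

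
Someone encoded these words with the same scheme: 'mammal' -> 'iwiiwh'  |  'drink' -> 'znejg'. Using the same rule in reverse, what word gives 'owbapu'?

safety

It's a constant shift of +22 (ROT22).
Reversing it on owbapu: o−22=s, w−22=a, b−22=f, a−22=e, p−22=t, u−22=y.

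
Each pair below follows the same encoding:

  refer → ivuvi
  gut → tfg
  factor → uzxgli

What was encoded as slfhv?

house

Each pair mirrors across the alphabet (r↔i, e↔v, f↔u): positions sum to 25. Letters are reflected about the middle of the alphabet (position → 25−position): Atbash.
Undoing it on slfhv: s↔h, l↔o, f↔u, h↔s, v↔e.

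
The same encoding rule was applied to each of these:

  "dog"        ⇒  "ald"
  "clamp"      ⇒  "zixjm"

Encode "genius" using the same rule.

Compare letters: d→a is +23, o→l is +23, g→d is +23 — a constant shift. This is a Caesar cipher with shift 23.
On genius: g+23=d, e+23=b, n+23=k, i+23=f, u+23=r, s+23=p.

dbkfrp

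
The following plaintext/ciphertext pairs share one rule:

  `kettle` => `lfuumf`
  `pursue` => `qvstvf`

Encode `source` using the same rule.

tpvsdf

Compare letters: k→l is +1, e→f is +1, t→u is +1 — a constant shift. Every letter moves 1 place later in the alphabet, wrapping around z→a.
For source: s+1=t, o+1=p, u+1=v, r+1=s, c+1=d, e+1=f.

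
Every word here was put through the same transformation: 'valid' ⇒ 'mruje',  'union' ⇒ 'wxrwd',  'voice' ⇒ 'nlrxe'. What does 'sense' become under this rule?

nbwnb

Two steps: reverse the string, then apply a Caesar shift of +9.
On sense: reverse → esnes; then shift: e+9=n, s+9=b, n+9=w, e+9=n, s+9=b.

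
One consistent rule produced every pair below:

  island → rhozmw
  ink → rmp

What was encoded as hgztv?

stage

This is the alphabet-reversal cipher (Atbash): a becomes z, b becomes y, etc.
Reversing it on hgztv: h↔s, g↔t, z↔a, t↔g, v↔e.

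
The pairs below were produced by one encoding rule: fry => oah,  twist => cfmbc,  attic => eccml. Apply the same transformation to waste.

febci

The shift depends on letter class: consonant f→o is +9, but vowel i→m is +4. The rule splits by letter class: vowels +4, consonants +9.
Applying it to waste: w(cons)+9=f, a(vowel)+4=e, s(cons)+9=b, t(cons)+9=c, e(vowel)+4=i.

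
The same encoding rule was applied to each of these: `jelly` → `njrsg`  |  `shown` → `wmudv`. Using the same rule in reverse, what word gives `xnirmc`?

The shift increases by 1 at each position, starting from +4: 4, 5, 6, ….
Undoing it on xnirmc: x−4=t, n−5=i, i−6=c, r−7=k, m−8=e, c−9=t.

ticket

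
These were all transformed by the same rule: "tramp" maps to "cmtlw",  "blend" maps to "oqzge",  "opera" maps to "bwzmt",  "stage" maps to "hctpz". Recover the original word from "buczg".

often

t(19)→c(2) and r(17)→m(12) fit y≡21x+19 (mod 26); the inverse of 21 mod 26 is 5. Each letter's alphabet position (a=0..z=25) is mapped through 21·x+19 mod 26 — an affine cipher.
Decoding buczg: b(1)→5·(1−19)≡14=o; u(20)→5·(20−19)≡5=f; c(2)→5·(2−19)≡19=t; z(25)→5·(25−19)≡4=e; g(6)→5·(6−19)≡13=n (all mod 26).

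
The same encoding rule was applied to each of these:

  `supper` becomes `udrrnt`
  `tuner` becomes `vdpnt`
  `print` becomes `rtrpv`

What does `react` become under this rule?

tnjev

The shift depends on letter class: consonant s→u is +2, but vowel u→d is +9. The rule splits by letter class: vowels +9, consonants +2.
For react: r(cons)+2=t, e(vowel)+9=n, a(vowel)+9=j, c(cons)+2=e, t(cons)+2=v.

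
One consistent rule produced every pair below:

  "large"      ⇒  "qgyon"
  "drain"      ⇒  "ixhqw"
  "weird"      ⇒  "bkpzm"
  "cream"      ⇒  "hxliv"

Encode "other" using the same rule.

tzoma

In large: l→q is +5, a→g is +6, r→y is +7, g→o is +8 — the shift increases by 1 each position. The shift increases by 1 at each position, starting from +5: 5, 6, 7, ….
Applying it to other: o+5=t, t+6=z, h+7=o, e+8=m, r+9=a.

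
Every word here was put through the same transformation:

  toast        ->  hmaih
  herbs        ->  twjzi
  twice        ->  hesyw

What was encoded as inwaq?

t(19)→h(7) and o(14)→m(12) fit y≡25x+0 (mod 26); the inverse of 25 mod 26 is 25. This is an affine cipher: with a=0,…,z=25, each position x becomes (25x+0) mod 26.
Reversing it on inwaq: i(8)→25·(8−0)≡18=s; n(13)→25·(13−0)≡13=n; w(22)→25·(22−0)≡4=e; a(0)→25·(0−0)≡0=a; q(16)→25·(16−0)≡10=k (all mod 26).

sneak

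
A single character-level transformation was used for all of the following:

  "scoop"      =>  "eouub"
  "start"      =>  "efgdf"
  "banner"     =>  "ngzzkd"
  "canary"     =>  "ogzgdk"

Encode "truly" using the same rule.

The shift depends on letter class: consonant s→e is +12, but vowel o→u is +6. Vowels shift forward by 6 and consonants shift forward by 12.
Applying it to truly: t(cons)+12=f, r(cons)+12=d, u(vowel)+6=a, l(cons)+12=x, y(cons)+12=k.

fdaxk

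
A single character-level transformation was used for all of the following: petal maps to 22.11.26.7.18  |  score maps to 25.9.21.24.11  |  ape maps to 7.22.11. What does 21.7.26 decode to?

oat

p is letter #16 and maps to 22: an offset of 6. Each letter is replaced by its alphabet position (a=1..z=26) + 6.
Reversing it on 21.7.26: 21→(21−6)÷1=15=o, 7→(7−6)÷1=1=a, 26→(26−6)÷1=20=t.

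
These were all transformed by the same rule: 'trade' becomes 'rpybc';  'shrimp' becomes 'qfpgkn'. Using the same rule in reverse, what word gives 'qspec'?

surge

It's a constant shift of +24 (ROT24).
Undoing it on qspec: q−24=s, s−24=u, p−24=r, e−24=g, c−24=e.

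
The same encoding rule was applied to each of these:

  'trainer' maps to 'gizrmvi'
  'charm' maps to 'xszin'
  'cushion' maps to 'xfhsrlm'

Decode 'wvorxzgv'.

delicate

Each pair mirrors across the alphabet (t↔g, r↔i, a↔z): positions sum to 25. Each letter is replaced by its mirror in the alphabet: a↔z, b↔y, c↔x, and so on (the Atbash cipher).
Undoing it on wvorxzgv: w↔d, v↔e, o↔l, r↔i, x↔c, z↔a, g↔t, v↔e.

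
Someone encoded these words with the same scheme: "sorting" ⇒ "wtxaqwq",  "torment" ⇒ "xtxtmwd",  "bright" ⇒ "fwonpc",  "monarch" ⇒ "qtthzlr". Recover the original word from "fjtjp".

In sorting: s→w is +4, o→t is +5, r→x is +6, t→a is +7 — the shift increases by 1 each position. The shift increases by 1 at each position, starting from +4: 4, 5, 6, ….
Undoing it on fjtjp: f−4=b, j−5=e, t−6=n, j−7=c, p−8=h.

bench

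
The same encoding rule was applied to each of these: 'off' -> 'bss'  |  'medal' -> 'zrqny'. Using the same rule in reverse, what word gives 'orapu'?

This is a Caesar cipher with shift 13.
Undoing it on orapu: o−13=b, r−13=e, a−13=n, p−13=c, u−13=h.

bench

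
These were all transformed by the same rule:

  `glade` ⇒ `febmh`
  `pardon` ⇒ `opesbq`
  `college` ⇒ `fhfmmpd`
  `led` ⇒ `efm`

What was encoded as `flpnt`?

The word is reversed, then every letter is shifted forward by 1.
Reversing it on flpnt: shift back: f−1=e, l−1=k, p−1=o, n−1=m, t−1=s → ekoms; then reverse → smoke.

smoke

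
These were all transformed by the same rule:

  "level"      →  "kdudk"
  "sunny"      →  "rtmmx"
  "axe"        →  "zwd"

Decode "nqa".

Compare letters: l→k is +25, e→d is +25, v→u is +25 — a constant shift. Every letter moves 25 places later in the alphabet, wrapping around z→a.
Undoing it on nqa: n−25=o, q−25=r, a−25=b.

orb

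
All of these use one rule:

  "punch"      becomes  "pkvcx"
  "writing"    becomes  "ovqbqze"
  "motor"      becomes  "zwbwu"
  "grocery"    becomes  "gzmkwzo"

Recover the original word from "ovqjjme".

The output letters match the input read backwards, each shifted +8: punch reversed is hcnup. The word is reversed, then every letter is shifted forward by 8.
Reversing it on ovqjjme: shift back: o−8=g, v−8=n, q−8=i, j−8=b, j−8=b, m−8=e, e−8=w → gnibbew; then reverse → webbing.

webbing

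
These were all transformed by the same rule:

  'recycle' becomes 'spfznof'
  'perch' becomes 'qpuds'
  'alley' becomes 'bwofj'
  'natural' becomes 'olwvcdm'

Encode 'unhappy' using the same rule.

Shifts by position in recycle: pos 0: r→s (+1), pos 1: e→p (+11), pos 2: c→f (+3), pos 3: y→z (+1), pos 4: c→n (+11), pos 5: l→o (+3) — repeating every 3. The shifts repeat in a cycle of length 3: positions 0,1,… shift by +1, +11, +3, then the pattern repeats.
For unhappy: u+1=v, n+11=y, h+3=k, a+1=b, p+11=a, p+3=s, y+1=z.

vykbasz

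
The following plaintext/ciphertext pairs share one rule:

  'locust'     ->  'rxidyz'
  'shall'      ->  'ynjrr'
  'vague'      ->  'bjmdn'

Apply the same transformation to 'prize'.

The shift depends on letter class: consonant l→r is +6, but vowel o→x is +9. The rule splits by letter class: vowels +9, consonants +6.
For prize: p(cons)+6=v, r(cons)+6=x, i(vowel)+9=r, z(cons)+6=f, e(vowel)+9=n.

vxrfn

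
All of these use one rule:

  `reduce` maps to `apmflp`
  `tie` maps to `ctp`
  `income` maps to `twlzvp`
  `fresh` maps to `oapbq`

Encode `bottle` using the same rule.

Vowels shift forward by 11 and consonants shift forward by 9.
On bottle: b(cons)+9=k, o(vowel)+11=z, t(cons)+9=c, t(cons)+9=c, l(cons)+9=u, e(vowel)+11=p.

kzccup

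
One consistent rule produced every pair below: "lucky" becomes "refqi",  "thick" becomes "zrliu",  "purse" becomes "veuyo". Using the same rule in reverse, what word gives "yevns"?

Shifts by position in lucky: pos 0: l→r (+6), pos 1: u→e (+10), pos 2: c→f (+3), pos 3: k→q (+6), pos 4: y→i (+10) — repeating every 3. A repeating key of period 3 is used — shifts +6, +10, +3 over and over.
Decoding yevns: y−6=s, e−10=u, v−3=s, n−6=h, s−10=i.

sushi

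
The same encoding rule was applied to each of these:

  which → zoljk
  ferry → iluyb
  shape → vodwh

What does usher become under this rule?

xzklu

Shifts by position in which: pos 0: w→z (+3), pos 1: h→o (+7), pos 2: i→l (+3), pos 3: c→j (+7) — repeating every 2. A repeating key of period 2 is used — shifts +3, +7 over and over.
Applying it to usher: u+3=x, s+7=z, h+3=k, e+7=l, r+3=u.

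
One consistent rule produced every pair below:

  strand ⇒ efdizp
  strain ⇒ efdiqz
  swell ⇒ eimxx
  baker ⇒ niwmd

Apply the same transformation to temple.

The rule splits by letter class: vowels +8, consonants +12.
For temple: t(cons)+12=f, e(vowel)+8=m, m(cons)+12=y, p(cons)+12=b, l(cons)+12=x, e(vowel)+8=m.

fmybxm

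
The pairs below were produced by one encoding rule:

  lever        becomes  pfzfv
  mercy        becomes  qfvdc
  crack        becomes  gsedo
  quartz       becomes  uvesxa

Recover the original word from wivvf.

Shifts by position in lever: pos 0: l→p (+4), pos 1: e→f (+1), pos 2: v→z (+4), pos 3: e→f (+1) — repeating every 2. The shifts repeat in a cycle of length 2: positions 0,1,… shift by +4, +1, then the pattern repeats.
Reversing it on wivvf: w−4=s, i−1=h, v−4=r, v−1=u, f−4=b.

shrub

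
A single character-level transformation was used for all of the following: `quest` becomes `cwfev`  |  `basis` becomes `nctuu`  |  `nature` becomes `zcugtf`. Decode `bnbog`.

The shifts repeat in a cycle of length 3: positions 0,1,… shift by +12, +2, +1, then the pattern repeats.
Undoing it on bnbog: b−12=p, n−2=l, b−1=a, o−12=c, g−2=e.

place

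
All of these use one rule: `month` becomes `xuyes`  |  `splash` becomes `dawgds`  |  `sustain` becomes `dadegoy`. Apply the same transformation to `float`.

qwuge

Vowels shift forward by 6 and consonants shift forward by 11.
On float: f(cons)+11=q, l(cons)+11=w, o(vowel)+6=u, a(vowel)+6=g, t(cons)+11=e.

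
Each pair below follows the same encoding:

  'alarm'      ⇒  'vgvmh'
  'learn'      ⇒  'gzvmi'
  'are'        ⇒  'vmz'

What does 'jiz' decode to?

one

Compare letters: a→v is +21, l→g is +21, a→v is +21 — a constant shift. This is a Caesar cipher with shift 21.
Decoding jiz: j−21=o, i−21=n, z−21=e.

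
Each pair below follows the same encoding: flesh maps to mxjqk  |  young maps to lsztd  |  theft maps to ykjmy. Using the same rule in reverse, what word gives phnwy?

Two steps: reverse the string, then apply a Caesar shift of +5.
Undoing it on phnwy: shift back: p−5=k, h−5=c, n−5=i, w−5=r, y−5=t → kcirt; then reverse → trick.

trick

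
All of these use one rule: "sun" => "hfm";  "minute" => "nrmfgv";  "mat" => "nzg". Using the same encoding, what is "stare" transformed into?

hgziv

Letters are reflected about the middle of the alphabet (position → 25−position): Atbash.
Applying it to stare: s↔h, t↔g, a↔z, r↔i, e↔v.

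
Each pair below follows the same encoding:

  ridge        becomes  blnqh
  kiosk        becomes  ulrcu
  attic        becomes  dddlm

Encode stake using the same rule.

Vowels shift forward by 3 and consonants shift forward by 10.
For stake: s(cons)+10=c, t(cons)+10=d, a(vowel)+3=d, k(cons)+10=u, e(vowel)+3=h.

cdduh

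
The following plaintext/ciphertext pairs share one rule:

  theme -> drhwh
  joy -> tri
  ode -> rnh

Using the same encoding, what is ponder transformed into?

Two shifts are in play — +3 for a/e/i/o/u, +10 for every other letter.
Applying it to ponder: p(cons)+10=z, o(vowel)+3=r, n(cons)+10=x, d(cons)+10=n, e(vowel)+3=h, r(cons)+10=b.

zrxnhb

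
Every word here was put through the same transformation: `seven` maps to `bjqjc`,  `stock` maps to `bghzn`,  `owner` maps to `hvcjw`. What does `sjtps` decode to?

Treating letters as 0–25, the rule is x ↦ 5x + 15 (mod 26).
Decoding sjtps: s(18)→21·(18−15)≡11=l; j(9)→21·(9−15)≡4=e; t(19)→21·(19−15)≡6=g; p(15)→21·(15−15)≡0=a; s(18)→21·(18−15)≡11=l (all mod 26).

legal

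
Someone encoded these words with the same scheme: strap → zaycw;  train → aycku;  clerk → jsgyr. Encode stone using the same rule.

The shift depends on letter class: consonant s→z is +7, but vowel a→c is +2. The rule splits by letter class: vowels +2, consonants +7.
For stone: s(cons)+7=z, t(cons)+7=a, o(vowel)+2=q, n(cons)+7=u, e(vowel)+2=g.

zaqug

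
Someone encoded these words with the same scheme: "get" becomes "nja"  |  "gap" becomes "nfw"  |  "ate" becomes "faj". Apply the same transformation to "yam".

fft

The shift depends on letter class: consonant g→n is +7, but vowel e→j is +5. Vowels shift forward by 5 and consonants shift forward by 7.
For yam: y(cons)+7=f, a(vowel)+5=f, m(cons)+7=t.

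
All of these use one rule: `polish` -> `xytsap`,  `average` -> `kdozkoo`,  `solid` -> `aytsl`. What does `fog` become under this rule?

nyo

The shift depends on letter class: consonant p→x is +8, but vowel o→y is +10. Two shifts are in play — +10 for a/e/i/o/u, +8 for every other letter.
On fog: f(cons)+8=n, o(vowel)+10=y, g(cons)+8=o.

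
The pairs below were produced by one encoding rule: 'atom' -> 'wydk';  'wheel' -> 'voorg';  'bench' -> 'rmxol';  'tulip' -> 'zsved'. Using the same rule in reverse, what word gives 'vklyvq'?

The word is reversed, then every letter is shifted forward by 10.
Decoding vklyvq: shift back: v−10=l, k−10=a, l−10=b, y−10=o, v−10=l, q−10=g → labolg; then reverse → global.

global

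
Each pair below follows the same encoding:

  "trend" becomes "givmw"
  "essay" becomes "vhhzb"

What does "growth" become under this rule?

Each pair mirrors across the alphabet (t↔g, r↔i, e↔v): positions sum to 25. This is the alphabet-reversal cipher (Atbash): a becomes z, b becomes y, etc.
For growth: g↔t, r↔i, o↔l, w↔d, t↔g, h↔s.

tildgs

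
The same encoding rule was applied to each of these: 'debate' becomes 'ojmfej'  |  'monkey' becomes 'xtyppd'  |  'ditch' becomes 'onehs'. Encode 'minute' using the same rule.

xnyzej

Shifts by position in debate: pos 0: d→o (+11), pos 1: e→j (+5), pos 2: b→m (+11), pos 3: a→f (+5) — repeating every 2. It's a Vigenère-style cipher with numeric key [11,5]: position i shifts by key[i mod 2].
On minute: m+11=x, i+5=n, n+11=y, u+5=z, t+11=e, e+5=j.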